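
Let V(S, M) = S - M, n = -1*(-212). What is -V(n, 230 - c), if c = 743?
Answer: -725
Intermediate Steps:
n = 212
-V(n, 230 - c) = -(212 - (230 - 1*743)) = -(212 - (230 - 743)) = -(212 - 1*(-513)) = -(212 + 513) = -1*725 = -725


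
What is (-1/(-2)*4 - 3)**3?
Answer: -1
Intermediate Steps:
(-1/(-2)*4 - 3)**3 = (-1*(-1/2)*4 - 3)**3 = ((1/2)*4 - 3)**3 = (2 - 3)**3 = (-1)**3 = -1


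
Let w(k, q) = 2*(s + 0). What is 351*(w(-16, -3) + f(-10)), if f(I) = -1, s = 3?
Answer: 1755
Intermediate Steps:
w(k, q) = 6 (w(k, q) = 2*(3 + 0) = 2*3 = 6)
351*(w(-16, -3) + f(-10)) = 351*(6 - 1) = 351*5 = 1755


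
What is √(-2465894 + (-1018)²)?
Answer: I*√1429570 ≈ 1195.6*I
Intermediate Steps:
√(-2465894 + (-1018)²) = √(-2465894 + 1036324) = √(-1429570) = I*√1429570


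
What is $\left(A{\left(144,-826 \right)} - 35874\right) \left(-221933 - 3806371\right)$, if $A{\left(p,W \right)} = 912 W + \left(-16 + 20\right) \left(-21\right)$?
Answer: $3179419498080$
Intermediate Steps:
$A{\left(p,W \right)} = -84 + 912 W$ ($A{\left(p,W \right)} = 912 W + 4 \left(-21\right) = 912 W - 84 = -84 + 912 W$)
$\left(A{\left(144,-826 \right)} - 35874\right) \left(-221933 - 3806371\right) = \left(\left(-84 + 912 \left(-826\right)\right) - 35874\right) \left(-221933 - 3806371\right) = \left(\left(-84 - 753312\right) - 35874\right) \left(-4028304\right) = \left(-753396 - 35874\right) \left(-4028304\right) = \left(-789270\right) \left(-4028304\right) = 3179419498080$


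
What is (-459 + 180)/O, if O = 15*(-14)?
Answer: 93/70 ≈ 1.3286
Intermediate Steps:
O = -210
(-459 + 180)/O = (-459 + 180)/(-210) = -279*(-1/210) = 93/70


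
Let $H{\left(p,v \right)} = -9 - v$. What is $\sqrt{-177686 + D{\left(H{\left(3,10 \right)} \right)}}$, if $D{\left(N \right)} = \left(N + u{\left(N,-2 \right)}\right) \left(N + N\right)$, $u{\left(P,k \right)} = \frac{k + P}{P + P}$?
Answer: $9 i \sqrt{2185} \approx 420.7 i$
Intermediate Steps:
$u{\left(P,k \right)} = \frac{P + k}{2 P}$
$D{\left(N \right)} = 2 N \left(N + \frac{-2 + N}{2 N}\right)$ ($D{\left(N \right)} = \left(N + \frac{N - 2}{2 N}\right) \left(N + N\right) = \left(N + \frac{-2 + N}{2 N}\right) 2 N = 2 N \left(N + \frac{-2 + N}{2 N}\right)$)
$\sqrt{-177686 + D{\left(H{\left(3,10 \right)} \right)}} = \sqrt{-177686 - \left(21 - 2 \left(-9 - 10\right)^{2}\right)} = \sqrt{-177686 - \left(21 - 722\right)} = \sqrt{-177686 - -701} = \sqrt{-177686 + 701} = \sqrt{-176985} = 9 i \sqrt{2185}$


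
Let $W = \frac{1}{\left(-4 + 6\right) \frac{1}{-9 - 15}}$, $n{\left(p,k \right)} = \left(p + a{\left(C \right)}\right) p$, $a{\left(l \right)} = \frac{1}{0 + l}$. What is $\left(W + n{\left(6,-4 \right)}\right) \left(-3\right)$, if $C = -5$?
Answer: $- \frac{342}{5} \approx -68.4$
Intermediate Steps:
$a{\left(l \right)} = \frac{1}{l}$
$n{\left(p,k \right)} = p \left(- \frac{1}{5} + p\right)$ ($n{\left(p,k \right)} = \left(p + \frac{1}{-5}\right) p = \left(p - \frac{1}{5}\right) p = \left(- \frac{1}{5} + p\right) p = p \left(- \frac{1}{5} + p\right)$)
$W = -12$ ($W = \frac{1}{2 \frac{1}{-24}} = \frac{1}{2 \left(- \frac{1}{24}\right)} = \frac{1}{- \frac{1}{12}} = -12$)
$\left(W + n{\left(6,-4 \right)}\right) \left(-3\right) = \left(-12 + 6 \left(- \frac{1}{5} + 6\right)\right) \left(-3\right) = \left(-12 + 6 \cdot \frac{29}{5}\right) \left(-3\right) = \left(-12 + \frac{174}{5}\right) \left(-3\right) = \frac{114}{5} \left(-3\right) = - \frac{342}{5}$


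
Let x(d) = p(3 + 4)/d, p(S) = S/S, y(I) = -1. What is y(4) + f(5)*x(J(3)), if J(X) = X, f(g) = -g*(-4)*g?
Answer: 97/3 ≈ 32.333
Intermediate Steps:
f(g) = 4*g² (f(g) = -(-4*g)*g = -(-4)*g² = 4*g²)
p(S) = 1
x(d) = 1/d
y(4) + f(5)*x(J(3)) = -1 + (4*5²)/3 = -1 + (4*25)*(⅓) = -1 + 100*(⅓) = -1 + 100/3 = 97/3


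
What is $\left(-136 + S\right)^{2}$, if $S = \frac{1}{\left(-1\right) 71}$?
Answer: $\frac{93257649}{5041} \approx 18500.0$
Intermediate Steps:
$S = - \frac{1}{71}$ ($S = \frac{1}{-71} = - \frac{1}{71} \approx -0.014085$)
$\left(-136 + S\right)^{2} = \left(-136 - \frac{1}{71}\right)^{2} = \left(- \frac{9657}{71}\right)^{2} = \frac{93257649}{5041}$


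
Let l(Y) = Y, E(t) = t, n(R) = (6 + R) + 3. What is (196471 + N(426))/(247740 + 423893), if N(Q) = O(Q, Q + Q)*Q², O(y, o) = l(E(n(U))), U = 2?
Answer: 2192707/671633 ≈ 3.2647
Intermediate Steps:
n(R) = 9 + R
O(y, o) = 11 (O(y, o) = 9 + 2 = 11)
N(Q) = 11*Q²
(196471 + N(426))/(247740 + 423893) = (196471 + 11*426²)/(247740 + 423893) = (196471 + 11*181476)/671633 = (196471 + 1996236)*(1/671633) = 2192707*(1/671633) = 2192707/671633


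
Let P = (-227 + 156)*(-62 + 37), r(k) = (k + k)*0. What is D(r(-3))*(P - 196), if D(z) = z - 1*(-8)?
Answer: 12632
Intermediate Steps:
r(k) = 0 (r(k) = (2*k)*0 = 0)
D(z) = 8 + z (D(z) = z + 8 = 8 + z)
P = 1775 (P = -71*(-25) = 1775)
D(r(-3))*(P - 196) = (8 + 0)*(1775 - 196) = 8*1579 = 12632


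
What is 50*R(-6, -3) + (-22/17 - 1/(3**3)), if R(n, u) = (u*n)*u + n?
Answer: -1377611/459 ≈ -3001.3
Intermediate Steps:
R(n, u) = n + n*u**2 (R(n, u) = (n*u)*u + n = n*u**2 + n = n + n*u**2)
50*R(-6, -3) + (-22/17 - 1/(3**3)) = 50*(-6*(1 + (-3)**2)) + (-22/17 - 1/(3**3)) = 50*(-6*(1 + 9)) + (-22*1/17 - 1/27) = 50*(-6*10) + (-22/17 - 1*1/27) = 50*(-60) + (-22/17 - 1/27) = -3000 - 611/459 = -1377611/459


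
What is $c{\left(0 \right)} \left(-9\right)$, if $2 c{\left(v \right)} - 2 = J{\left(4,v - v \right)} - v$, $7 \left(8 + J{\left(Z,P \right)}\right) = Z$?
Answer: $\frac{171}{7} \approx 24.429$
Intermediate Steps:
$J{\left(Z,P \right)} = -8 + \frac{Z}{7}$
$c{\left(v \right)} = - \frac{19}{7} - \frac{v}{2}$ ($c{\left(v \right)} = 1 + \frac{\left(-8 + \frac{1}{7} \cdot 4\right) - v}{2} = 1 + \frac{\left(-8 + \frac{4}{7}\right) - v}{2} = 1 + \frac{- \frac{52}{7} - v}{2} = 1 - \left(\frac{26}{7} + \frac{v}{2}\right) = - \frac{19}{7} - \frac{v}{2}$)
$c{\left(0 \right)} \left(-9\right) = \left(- \frac{19}{7} - 0\right) \left(-9\right) = \left(- \frac{19}{7} + 0\right) \left(-9\right) = \left(- \frac{19}{7}\right) \left(-9\right) = \frac{171}{7}$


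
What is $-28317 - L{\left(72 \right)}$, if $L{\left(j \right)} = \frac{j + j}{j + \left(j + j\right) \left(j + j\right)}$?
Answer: $- \frac{8183615}{289} \approx -28317.0$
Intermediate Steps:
$L{\left(j \right)} = \frac{2 j}{j + 4 j^{2}}$ ($L{\left(j \right)} = \frac{2 j}{j + 2 j 2 j} = \frac{2 j}{j + 4 j^{2}}$)
$-28317 - L{\left(72 \right)} = -28317 - \frac{2}{1 + 4 \cdot 72} = -28317 - \frac{2}{1 + 288} = -28317 - \frac{2}{289} = - \frac{8183615}{289}$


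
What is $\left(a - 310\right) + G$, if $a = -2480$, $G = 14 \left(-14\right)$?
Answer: $-2986$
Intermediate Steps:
$G = -196$
$\left(a - 310\right) + G = \left(-2480 - 310\right) - 196 = -2790 - 196 = -2986$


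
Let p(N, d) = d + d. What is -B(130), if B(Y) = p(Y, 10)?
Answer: -20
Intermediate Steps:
p(N, d) = 2*d
B(Y) = 20 (B(Y) = 2*10 = 20)
-B(130) = -1*20 = -20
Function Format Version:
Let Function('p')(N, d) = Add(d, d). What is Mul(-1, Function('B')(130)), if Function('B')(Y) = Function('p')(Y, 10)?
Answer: -20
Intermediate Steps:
Function('p')(N, d) = Mul(2, d)
Function('B')(Y) = 20 (Function('B')(Y) = Mul(2, 10) = 20)
Mul(-1, Function('B')(130)) = Mul(-1, 20) = -20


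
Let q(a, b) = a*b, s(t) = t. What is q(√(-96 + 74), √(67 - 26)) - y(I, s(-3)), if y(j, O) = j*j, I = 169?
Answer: -28561 + I*√902 ≈ -28561.0 + 30.033*I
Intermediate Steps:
y(j, O) = j²
q(√(-96 + 74), √(67 - 26)) - y(I, s(-3)) = √(-96 + 74)*√(67 - 26) - 1*169² = √(-22)*√41 - 1*28561 = (I*√22)*√41 - 28561 = I*√902 - 28561 = -28561 + I*√902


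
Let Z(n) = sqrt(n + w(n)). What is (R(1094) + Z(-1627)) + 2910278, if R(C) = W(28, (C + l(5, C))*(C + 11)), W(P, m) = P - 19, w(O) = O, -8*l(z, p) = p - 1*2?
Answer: 2910287 + I*sqrt(3254) ≈ 2.9103e+6 + 57.044*I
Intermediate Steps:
l(z, p) = 1/4 - p/8 (l(z, p) = -(p - 1*2)/8 = -(p - 2)/8 = -(-2 + p)/8 = 1/4 - p/8)
W(P, m) = -19 + P
Z(n) = sqrt(2)*sqrt(n) (Z(n) = sqrt(n + n) = sqrt(2*n) = sqrt(2)*sqrt(n))
R(C) = 9 (R(C) = -19 + 28 = 9)
(R(1094) + Z(-1627)) + 2910278 = (9 + sqrt(2)*sqrt(-1627)) + 2910278 = (9 + sqrt(2)*(I*sqrt(1627))) + 2910278 = (9 + I*sqrt(3254)) + 2910278 = 2910287 + I*sqrt(3254)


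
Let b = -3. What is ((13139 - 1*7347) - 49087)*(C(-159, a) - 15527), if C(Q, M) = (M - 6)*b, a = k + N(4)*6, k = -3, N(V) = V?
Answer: 674189740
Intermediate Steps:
a = 21 (a = -3 + 4*6 = -3 + 24 = 21)
C(Q, M) = 18 - 3*M (C(Q, M) = (M - 6)*(-3) = (-6 + M)*(-3) = 18 - 3*M)
((13139 - 1*7347) - 49087)*(C(-159, a) - 15527) = ((13139 - 1*7347) - 49087)*((18 - 3*21) - 15527) = ((13139 - 7347) - 49087)*((18 - 63) - 15527) = (5792 - 49087)*(-45 - 15527) = -43295*(-15572) = 674189740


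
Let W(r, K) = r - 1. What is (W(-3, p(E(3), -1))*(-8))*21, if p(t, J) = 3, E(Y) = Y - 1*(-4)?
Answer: 672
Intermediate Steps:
E(Y) = 4 + Y (E(Y) = Y + 4 = 4 + Y)
W(r, K) = -1 + r
(W(-3, p(E(3), -1))*(-8))*21 = ((-1 - 3)*(-8))*21 = -4*(-8)*21 = 32*21 = 672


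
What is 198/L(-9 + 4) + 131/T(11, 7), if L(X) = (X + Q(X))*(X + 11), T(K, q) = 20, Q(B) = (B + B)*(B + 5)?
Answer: -1/20 ≈ -0.050000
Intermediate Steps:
Q(B) = 2*B*(5 + B) (Q(B) = (2*B)*(5 + B) = 2*B*(5 + B))
L(X) = (11 + X)*(X + 2*X*(5 + X)) (L(X) = (X + 2*X*(5 + X))*(X + 11) = (X + 2*X*(5 + X))*(11 + X) = (11 + X)*(X + 2*X*(5 + X)))
198/L(-9 + 4) + 131/T(11, 7) = 198/(((-9 + 4)*(121 + 2*(-9 + 4)² + 33*(-9 + 4)))) + 131/20 = 198/((-5*(121 + 2*(-5)² + 33*(-5)))) + 131*(1/20) = 198/((-5*(121 + 2*25 - 165))) + 131/20 = 198/((-5*(121 + 50 - 165))) + 131/20 = 198/((-5*6)) + 131/20 = 198/(-30) + 131/20 = 198*(-1/30) + 131/20 = -33/5 + 131/20 = -1/20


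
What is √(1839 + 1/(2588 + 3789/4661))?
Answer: 2*√66939331099416347/12066457 ≈ 42.884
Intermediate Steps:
√(1839 + 1/(2588 + 3789/4661)) = √(1839 + 1/(12066457/4661)) = √(1839 + 4661/12066457) = √(22190219084/12066457) = 2*√66939331099416347/12066457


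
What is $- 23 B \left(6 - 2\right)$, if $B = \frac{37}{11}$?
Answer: $- \frac{3404}{11} \approx -309.45$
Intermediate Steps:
$B = \frac{37}{11}$ ($B = 37 \cdot \frac{1}{11} = \frac{37}{11} \approx 3.3636$)
$- 23 B \left(6 - 2\right) = \left(-23\right) \frac{37}{11} \left(6 - 2\right) = \left(- \frac{851}{11}\right) 4 = - \frac{3404}{11}$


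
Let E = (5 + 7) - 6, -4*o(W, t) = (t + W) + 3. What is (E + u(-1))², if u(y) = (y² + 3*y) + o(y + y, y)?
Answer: 16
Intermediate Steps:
o(W, t) = -¾ - W/4 - t/4 (o(W, t) = -((t + W) + 3)/4 = -((W + t) + 3)/4 = -(3 + W + t)/4 = -¾ - W/4 - t/4)
u(y) = -¾ + y² + 9*y/4 (u(y) = (y² + 3*y) + (-¾ - (y + y)/4 - y/4) = (y² + 3*y) + (-¾ - y/2 - y/4) = (y² + 3*y) + (-¾ - 3*y/4) = -¾ + y² + 9*y/4)
E = 6 (E = 12 - 6 = 6)
(E + u(-1))² = (6 + (-¾ + (-1)² + (9/4)*(-1)))² = (6 + (-¾ + 1 - 9/4))² = (6 - 2)² = 4² = 16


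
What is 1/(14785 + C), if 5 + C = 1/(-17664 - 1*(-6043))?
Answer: 11621/171758379 ≈ 6.7659e-5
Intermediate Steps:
C = -58106/11621 (C = -5 + 1/(-17664 - 1*(-6043)) = -5 + 1/(-17664 + 6043) = -5 + 1/(-11621) = -5 - 1/11621 = -58106/11621 ≈ -5.0001)
1/(14785 + C) = 1/(14785 - 58106/11621) = 1/(171758379/11621) = 11621/171758379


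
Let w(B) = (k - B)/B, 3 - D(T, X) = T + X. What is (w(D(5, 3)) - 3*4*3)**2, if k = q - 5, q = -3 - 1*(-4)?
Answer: 32761/25 ≈ 1310.4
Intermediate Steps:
q = 1 (q = -3 + 4 = 1)
D(T, X) = 3 - T - X (D(T, X) = 3 - (T + X) = 3 + (-T - X) = 3 - T - X)
k = -4 (k = 1 - 5 = -4)
w(B) = (-4 - B)/B
(w(D(5, 3)) - 3*4*3)**2 = ((-4 - (3 - 1*5 - 1*3))/(3 - 1*5 - 1*3) - 3*4*3)**2 = ((-4 - (3 - 5 - 3))/(3 - 5 - 3) - 12*3)**2 = ((-4 - 1*(-5))/(-5) - 36)**2 = (-(-4 + 5)/5 - 36)**2 = (-1/5*1 - 36)**2 = (-1/5 - 36)**2 = (-181/5)**2 = 32761/25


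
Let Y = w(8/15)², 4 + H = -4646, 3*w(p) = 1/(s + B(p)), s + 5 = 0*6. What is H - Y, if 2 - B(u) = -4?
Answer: -41851/9 ≈ -4650.1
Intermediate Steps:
B(u) = 6 (B(u) = 2 - 1*(-4) = 2 + 4 = 6)
s = -5 (s = -5 + 0*6 = -5 + 0 = -5)
w(p) = ⅓ (w(p) = 1/(3*(-5 + 6)) = (⅓)/1 = (⅓)*1 = ⅓)
H = -4650 (H = -4 - 4646 = -4650)
Y = ⅑ (Y = (⅓)² = ⅑ ≈ 0.11111)
H - Y = -4650 - 1*⅑ = -4650 - ⅑ = -41851/9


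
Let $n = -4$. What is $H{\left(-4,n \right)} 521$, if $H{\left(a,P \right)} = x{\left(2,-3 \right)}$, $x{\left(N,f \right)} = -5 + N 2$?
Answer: $-521$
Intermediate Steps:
$x{\left(N,f \right)} = -5 + 2 N$
$H{\left(a,P \right)} = -1$ ($H{\left(a,P \right)} = -5 + 2 \cdot 2 = -5 + 4 = -1$)
$H{\left(-4,n \right)} 521 = \left(-1\right) 521 = -521$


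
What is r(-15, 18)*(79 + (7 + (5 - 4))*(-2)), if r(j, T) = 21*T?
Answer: 23814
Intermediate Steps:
r(-15, 18)*(79 + (7 + (5 - 4))*(-2)) = (21*18)*(79 + (7 + (5 - 4))*(-2)) = 378*(79 + (7 + 1)*(-2)) = 378*(79 + 8*(-2)) = 378*(79 - 16) = 378*63 = 23814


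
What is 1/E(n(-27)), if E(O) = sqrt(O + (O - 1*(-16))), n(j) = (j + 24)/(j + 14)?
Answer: sqrt(2782)/214 ≈ 0.24647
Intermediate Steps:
n(j) = (24 + j)/(14 + j)
E(O) = sqrt(16 + 2*O) (E(O) = sqrt(O + (O + 16)) = sqrt(O + (16 + O)) = sqrt(16 + 2*O))
1/E(n(-27)) = 1/(sqrt(16 + 2*((24 - 27)/(14 - 27)))) = 1/(sqrt(16 + 2*(-3/(-13)))) = 1/(sqrt(16 + 2*(-1/13*(-3)))) = 1/(sqrt(16 + 2*(3/13))) = 1/(sqrt(16 + 6/13)) = 1/(sqrt(214/13)) = 1/(sqrt(2782)/13) = sqrt(2782)/214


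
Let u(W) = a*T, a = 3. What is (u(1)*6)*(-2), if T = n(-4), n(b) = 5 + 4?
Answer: -324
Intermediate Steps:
n(b) = 9
T = 9
u(W) = 27 (u(W) = 3*9 = 27)
(u(1)*6)*(-2) = (27*6)*(-2) = 162*(-2) = -324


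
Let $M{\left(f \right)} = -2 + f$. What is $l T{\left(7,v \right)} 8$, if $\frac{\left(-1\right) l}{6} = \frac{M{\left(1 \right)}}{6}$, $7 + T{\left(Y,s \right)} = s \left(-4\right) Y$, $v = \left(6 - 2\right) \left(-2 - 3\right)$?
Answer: $4424$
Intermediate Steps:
$v = -20$ ($v = 4 \left(-5\right) = -20$)
$T{\left(Y,s \right)} = -7 - 4 Y s$ ($T{\left(Y,s \right)} = -7 + s \left(-4\right) Y = -7 + - 4 s Y = -7 - 4 Y s$)
$l = 1$ ($l = - 6 \frac{-2 + 1}{6} = - 6 \left(\left(-1\right) \frac{1}{6}\right) = \left(-6\right) \left(- \frac{1}{6}\right) = 1$)
$l T{\left(7,v \right)} 8 = 1 \left(-7 - 28 \left(-20\right)\right) 8 = 1 \left(-7 + 560\right) 8 = 1 \cdot 553 \cdot 8 = 553 \cdot 8 = 4424$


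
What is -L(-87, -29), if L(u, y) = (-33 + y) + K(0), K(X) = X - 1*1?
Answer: 63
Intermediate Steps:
K(X) = -1 + X (K(X) = X - 1 = -1 + X)
L(u, y) = -34 + y (L(u, y) = (-33 + y) + (-1 + 0) = (-33 + y) - 1 = -34 + y)
-L(-87, -29) = -(-34 - 29) = -1*(-63) = 63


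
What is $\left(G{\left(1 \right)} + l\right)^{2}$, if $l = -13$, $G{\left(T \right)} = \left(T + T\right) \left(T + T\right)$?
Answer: $81$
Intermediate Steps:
$G{\left(T \right)} = 4 T^{2}$ ($G{\left(T \right)} = 2 T 2 T = 4 T^{2}$)
$\left(G{\left(1 \right)} + l\right)^{2} = \left(4 \cdot 1^{2} - 13\right)^{2} = \left(4 \cdot 1 - 13\right)^{2} = \left(4 - 13\right)^{2} = \left(-9\right)^{2} = 81$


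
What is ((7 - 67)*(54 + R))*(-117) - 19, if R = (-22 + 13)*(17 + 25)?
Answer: -2274499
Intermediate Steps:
R = -378 (R = -9*42 = -378)
((7 - 67)*(54 + R))*(-117) - 19 = ((7 - 67)*(54 - 378))*(-117) - 19 = -60*(-324)*(-117) - 19 = 19440*(-117) - 19 = -2274480 - 19 = -2274499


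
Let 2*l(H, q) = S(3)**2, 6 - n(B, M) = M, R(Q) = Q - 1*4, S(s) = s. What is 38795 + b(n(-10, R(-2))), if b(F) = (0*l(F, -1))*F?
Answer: 38795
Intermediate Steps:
R(Q) = -4 + Q (R(Q) = Q - 4 = -4 + Q)
n(B, M) = 6 - M
l(H, q) = 9/2 (l(H, q) = (1/2)*3**2 = (1/2)*9 = 9/2)
b(F) = 0 (b(F) = (0*(9/2))*F = 0*F = 0)
38795 + b(n(-10, R(-2))) = 38795 + 0 = 38795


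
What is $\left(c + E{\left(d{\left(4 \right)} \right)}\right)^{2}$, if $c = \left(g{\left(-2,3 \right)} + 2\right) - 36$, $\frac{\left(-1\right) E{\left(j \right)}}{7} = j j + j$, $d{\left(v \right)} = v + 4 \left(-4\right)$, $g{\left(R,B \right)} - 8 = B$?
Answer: $896809$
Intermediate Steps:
$g{\left(R,B \right)} = 8 + B$
$d{\left(v \right)} = -16 + v$ ($d{\left(v \right)} = v - 16 = -16 + v$)
$E{\left(j \right)} = - 7 j - 7 j^{2}$ ($E{\left(j \right)} = - 7 \left(j j + j\right) = - 7 \left(j^{2} + j\right) = - 7 \left(j + j^{2}\right) = - 7 j - 7 j^{2}$)
$c = -23$ ($c = \left(\left(8 + 3\right) + 2\right) - 36 = \left(11 + 2\right) - 36 = 13 - 36 = -23$)
$\left(c + E{\left(d{\left(4 \right)} \right)}\right)^{2} = \left(-23 - 7 \left(-16 + 4\right) \left(1 + \left(-16 + 4\right)\right)\right)^{2} = \left(-23 - - 84 \left(1 - 12\right)\right)^{2} = \left(-23 - \left(-84\right) \left(-11\right)\right)^{2} = \left(-23 - 924\right)^{2} = \left(-947\right)^{2} = 896809$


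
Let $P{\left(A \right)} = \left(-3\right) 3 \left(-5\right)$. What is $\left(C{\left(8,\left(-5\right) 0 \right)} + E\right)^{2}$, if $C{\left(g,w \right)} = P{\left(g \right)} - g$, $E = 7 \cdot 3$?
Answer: $3364$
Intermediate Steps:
$E = 21$
$P{\left(A \right)} = 45$ ($P{\left(A \right)} = \left(-9\right) \left(-5\right) = 45$)
$C{\left(g,w \right)} = 45 - g$
$\left(C{\left(8,\left(-5\right) 0 \right)} + E\right)^{2} = \left(\left(45 - 8\right) + 21\right)^{2} = \left(37 + 21\right)^{2} = 58^{2} = 3364$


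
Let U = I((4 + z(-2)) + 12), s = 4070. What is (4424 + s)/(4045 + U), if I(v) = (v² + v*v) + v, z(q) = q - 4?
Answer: 8494/4255 ≈ 1.9962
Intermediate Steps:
z(q) = -4 + q
I(v) = v + 2*v² (I(v) = (v² + v²) + v = 2*v² + v = v + 2*v²)
U = 210 (U = ((4 + (-4 - 2)) + 12)*(1 + 2*((4 + (-4 - 2)) + 12)) = ((4 - 6) + 12)*(1 + 2*((4 - 6) + 12)) = (-2 + 12)*(1 + 2*(-2 + 12)) = 10*(1 + 2*10) = 10*(1 + 20) = 10*21 = 210)
(4424 + s)/(4045 + U) = (4424 + 4070)/(4045 + 210) = 8494/4255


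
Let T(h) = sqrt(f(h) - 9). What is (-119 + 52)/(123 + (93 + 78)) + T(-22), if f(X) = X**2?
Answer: -67/294 + 5*sqrt(19) ≈ 21.567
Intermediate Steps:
T(h) = sqrt(-9 + h**2) (T(h) = sqrt(h**2 - 9) = sqrt(-9 + h**2))
(-119 + 52)/(123 + (93 + 78)) + T(-22) = (-119 + 52)/(123 + (93 + 78)) + sqrt(-9 + (-22)**2) = -67/(123 + 171) + sqrt(-9 + 484) = -67/294 + sqrt(475) = -67*1/294 + 5*sqrt(19) = -67/294 + 5*sqrt(19)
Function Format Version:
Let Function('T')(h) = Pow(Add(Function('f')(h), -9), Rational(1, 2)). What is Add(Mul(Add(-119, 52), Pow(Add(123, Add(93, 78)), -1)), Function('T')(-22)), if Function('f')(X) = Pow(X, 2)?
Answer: Add(Rational(-67, 294), Mul(5, Pow(19, Rational(1, 2)))) ≈ 21.567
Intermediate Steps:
Function('T')(h) = Pow(Add(-9, Pow(h, 2)), Rational(1, 2)) (Function('T')(h) = Pow(Add(Pow(h, 2), -9), Rational(1, 2)) = Pow(Add(-9, Pow(h, 2)), Rational(1, 2)))
Add(Mul(Add(-119, 52), Pow(Add(123, Add(93, 78)), -1)), Function('T')(-22)) = Add(Mul(Add(-119, 52), Pow(Add(123, Add(93, 78)), -1)), Pow(Add(-9, Pow(-22, 2)), Rational(1, 2))) = Add(Mul(-67, Pow(Add(123, 171), -1)), Pow(Add(-9, 484), Rational(1, 2))) = Add(Mul(-67, Pow(294, -1)), Pow(475, Rational(1, 2))) = Add(Mul(-67, Rational(1, 294)), Mul(5, Pow(19, Rational(1, 2)))) = Add(Rational(-67, 294), Mul(5, Pow(19, Rational(1, 2))))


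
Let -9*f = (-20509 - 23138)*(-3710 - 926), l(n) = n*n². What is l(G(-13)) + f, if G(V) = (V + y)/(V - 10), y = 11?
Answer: -820653978364/36501 ≈ -2.2483e+7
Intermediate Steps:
G(V) = (11 + V)/(-10 + V) (G(V) = (V + 11)/(V - 10) = (11 + V)/(-10 + V))
l(n) = n³
f = -67449164/3 (f = -(-20509 - 23138)*(-3710 - 926)/9 = -(-14549)*(-4636)/3 = -⅑*202347492 = -67449164/3 ≈ -2.2483e+7)
l(G(-13)) + f = ((11 - 13)/(-10 - 13))³ - 67449164/3 = (-2/(-23))³ - 67449164/3 = (-1/23*(-2))³ - 67449164/3 = (2/23)³ - 67449164/3 = 8/12167 - 67449164/3 = -820653978364/36501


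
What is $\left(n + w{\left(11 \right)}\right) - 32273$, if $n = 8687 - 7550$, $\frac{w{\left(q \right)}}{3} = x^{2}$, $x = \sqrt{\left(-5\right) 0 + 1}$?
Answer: $-31133$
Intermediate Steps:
$x = 1$ ($x = \sqrt{0 + 1} = \sqrt{1} = 1$)
$w{\left(q \right)} = 3$ ($w{\left(q \right)} = 3 \cdot 1^{2} = 3 \cdot 1 = 3$)
$n = 1137$
$\left(n + w{\left(11 \right)}\right) - 32273 = \left(1137 + 3\right) - 32273 = 1140 - 32273 = -31133$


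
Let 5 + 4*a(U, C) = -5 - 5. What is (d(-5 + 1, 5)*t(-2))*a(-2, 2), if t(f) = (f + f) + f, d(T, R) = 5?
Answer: 225/2 ≈ 112.50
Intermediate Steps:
a(U, C) = -15/4 (a(U, C) = -5/4 + (-5 - 5)/4 = -5/4 + (1/4)*(-10) = -5/4 - 5/2 = -15/4)
t(f) = 3*f (t(f) = 2*f + f = 3*f)
(d(-5 + 1, 5)*t(-2))*a(-2, 2) = (5*(3*(-2)))*(-15/4) = (5*(-6))*(-15/4) = -30*(-15/4) = 225/2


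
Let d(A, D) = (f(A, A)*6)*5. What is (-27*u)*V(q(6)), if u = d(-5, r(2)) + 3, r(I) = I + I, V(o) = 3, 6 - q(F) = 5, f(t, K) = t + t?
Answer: 24057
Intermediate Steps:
f(t, K) = 2*t
q(F) = 1 (q(F) = 6 - 1*5 = 6 - 5 = 1)
r(I) = 2*I
d(A, D) = 60*A (d(A, D) = ((2*A)*6)*5 = (12*A)*5 = 60*A)
u = -297 (u = 60*(-5) + 3 = -300 + 3 = -297)
(-27*u)*V(q(6)) = -27*(-297)*3 = 8019*3 = 24057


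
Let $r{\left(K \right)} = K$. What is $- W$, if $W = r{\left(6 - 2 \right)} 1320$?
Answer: $-5280$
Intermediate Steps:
$W = 5280$ ($W = \left(6 - 2\right) 1320 = 4 \cdot 1320 = 5280$)
$- W = \left(-1\right) 5280 = -5280$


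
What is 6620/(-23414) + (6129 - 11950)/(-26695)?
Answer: -20214003/312518365 ≈ -0.064681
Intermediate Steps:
6620/(-23414) + (6129 - 11950)/(-26695) = 6620*(-1/23414) - 5821*(-1/26695) = -3310/11707 + 5821/26695 = -20214003/312518365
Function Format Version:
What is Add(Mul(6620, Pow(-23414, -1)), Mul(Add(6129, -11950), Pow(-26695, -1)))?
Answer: Rational(-20214003, 312518365) ≈ -0.064681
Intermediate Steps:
Add(Mul(6620, Pow(-23414, -1)), Mul(Add(6129, -11950), Pow(-26695, -1))) = Add(Mul(6620, Rational(-1, 23414)), Mul(-5821, Rational(-1, 26695))) = Add(Rational(-3310, 11707), Rational(5821, 26695)) = Rational(-20214003, 312518365)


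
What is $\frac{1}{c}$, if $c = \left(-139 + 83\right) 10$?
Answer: $- \frac{1}{560} \approx -0.0017857$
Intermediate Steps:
$c = -560$ ($c = \left(-56\right) 10 = -560$)
$\frac{1}{c} = \frac{1}{-560} = - \frac{1}{560}$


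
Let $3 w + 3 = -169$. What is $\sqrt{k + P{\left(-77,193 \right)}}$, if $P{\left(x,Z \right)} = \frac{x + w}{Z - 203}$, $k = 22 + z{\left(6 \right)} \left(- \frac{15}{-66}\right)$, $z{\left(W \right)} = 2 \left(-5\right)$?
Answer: $\frac{\sqrt{3611190}}{330} \approx 5.7585$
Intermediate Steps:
$w = - \frac{172}{3}$ ($w = -1 + \frac{1}{3} \left(-169\right) = -1 - \frac{169}{3} = - \frac{172}{3} \approx -57.333$)
$z{\left(W \right)} = -10$
$k = \frac{217}{11}$ ($k = 22 - 10 \left(- \frac{15}{-66}\right) = 22 - 10 \left(\left(-15\right) \left(- \frac{1}{66}\right)\right) = 22 - \frac{25}{11} = \frac{217}{11} \approx 19.727$)
$P{\left(x,Z \right)} = \frac{- \frac{172}{3} + x}{-203 + Z}$ ($P{\left(x,Z \right)} = \frac{x - \frac{172}{3}}{Z - 203} = \frac{- \frac{172}{3} + x}{-203 + Z}$)
$\sqrt{k + P{\left(-77,193 \right)}} = \sqrt{\frac{217}{11} + \frac{- \frac{172}{3} - 77}{-203 + 193}} = \sqrt{\frac{217}{11} + \frac{1}{-10} \left(- \frac{403}{3}\right)} = \sqrt{\frac{217}{11} - - \frac{403}{30}} = \sqrt{\frac{217}{11} + \frac{403}{30}} = \sqrt{\frac{10943}{330}} = \frac{\sqrt{3611190}}{330}$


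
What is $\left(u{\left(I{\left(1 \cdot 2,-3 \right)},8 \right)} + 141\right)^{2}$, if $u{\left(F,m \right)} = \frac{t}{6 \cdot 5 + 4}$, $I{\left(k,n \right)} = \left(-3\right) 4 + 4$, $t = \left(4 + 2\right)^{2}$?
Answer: $\frac{5832225}{289} \approx 20181.0$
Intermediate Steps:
$t = 36$ ($t = 6^{2} = 36$)
$I{\left(k,n \right)} = -8$ ($I{\left(k,n \right)} = -12 + 4 = -8$)
$u{\left(F,m \right)} = \frac{18}{17}$ ($u{\left(F,m \right)} = \frac{36}{6 \cdot 5 + 4} = \frac{36}{30 + 4} = \frac{36}{34} = 36 \cdot \frac{1}{34} = \frac{18}{17}$)
$\left(u{\left(I{\left(1 \cdot 2,-3 \right)},8 \right)} + 141\right)^{2} = \left(\frac{18}{17} + 141\right)^{2} = \left(\frac{2415}{17}\right)^{2} = \frac{5832225}{289}$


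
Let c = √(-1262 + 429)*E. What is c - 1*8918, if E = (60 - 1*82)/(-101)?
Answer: -8918 + 154*I*√17/101 ≈ -8918.0 + 6.2867*I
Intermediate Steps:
E = 22/101 (E = (60 - 82)*(-1/101) = -22*(-1/101) = 22/101 ≈ 0.21782)
c = 154*I*√17/101 (c = √(-1262 + 429)*(22/101) = √(-833)*(22/101) = (7*I*√17)*(22/101) = 154*I*√17/101 ≈ 6.2867*I)
c - 1*8918 = 154*I*√17/101 - 1*8918 = 154*I*√17/101 - 8918 = -8918 + 154*I*√17/101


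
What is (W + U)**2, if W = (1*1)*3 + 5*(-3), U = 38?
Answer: 676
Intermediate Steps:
W = -12 (W = 1*3 - 15 = 3 - 15 = -12)
(W + U)**2 = (-12 + 38)**2 = 26**2 = 676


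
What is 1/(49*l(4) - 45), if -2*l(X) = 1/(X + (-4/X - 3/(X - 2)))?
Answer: -3/184 ≈ -0.016304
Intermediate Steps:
l(X) = -1/(2*(X - 4/X - 3/(-2 + X))) (l(X) = -1/(2*(X + (-4/X - 3/(X - 2)))) = -1/(2*(X + (-4/X - 3/(-2 + X)))) = -1/(2*(X - 4/X - 3/(-2 + X))))
1/(49*l(4) - 45) = 1/(49*((1/2)*4*(2 - 1*4)/(8 + 4**3 - 7*4 - 2*4**2)) - 45) = 1/(49*((1/2)*4*(2 - 4)/(8 + 64 - 28 - 2*16)) - 45) = 1/(49*((1/2)*4*(-2)/(8 + 64 - 28 - 32)) - 45) = 1/(49*((1/2)*4*(-2)/12) - 45) = 1/(49*((1/2)*4*(1/12)*(-2)) - 45) = 1/(49*(-1/3) - 45) = 1/(-49/3 - 45) = 1/(-184/3) = -3/184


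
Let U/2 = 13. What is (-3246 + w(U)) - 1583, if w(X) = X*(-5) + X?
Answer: -4933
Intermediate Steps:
U = 26 (U = 2*13 = 26)
w(X) = -4*X (w(X) = -5*X + X = -4*X)
(-3246 + w(U)) - 1583 = (-3246 - 4*26) - 1583 = (-3246 - 104) - 1583 = -3350 - 1583 = -4933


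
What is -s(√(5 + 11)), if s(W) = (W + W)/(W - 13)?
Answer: 8/9 ≈ 0.88889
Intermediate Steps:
s(W) = 2*W/(-13 + W) (s(W) = (2*W)/(-13 + W) = 2*W/(-13 + W))
-s(√(5 + 11)) = -2*√(5 + 11)/(-13 + √(5 + 11)) = -2*√16/(-13 + √16) = -2*4/(-13 + 4) = -2*4/(-9) = -2*4*(-1)/9 = -1*(-8/9) = 8/9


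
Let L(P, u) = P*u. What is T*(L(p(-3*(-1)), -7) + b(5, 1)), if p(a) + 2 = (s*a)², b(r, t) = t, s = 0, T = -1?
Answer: -15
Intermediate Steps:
p(a) = -2 (p(a) = -2 + (0*a)² = -2 + 0² = -2 + 0 = -2)
T*(L(p(-3*(-1)), -7) + b(5, 1)) = -(-2*(-7) + 1) = -(14 + 1) = -1*15 = -15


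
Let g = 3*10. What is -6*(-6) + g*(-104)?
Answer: -3084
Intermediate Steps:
g = 30
-6*(-6) + g*(-104) = -6*(-6) + 30*(-104) = 36 - 3120 = -3084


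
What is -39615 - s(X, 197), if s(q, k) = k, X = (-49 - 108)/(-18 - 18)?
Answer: -39812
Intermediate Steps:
X = 157/36 (X = -157/(-36) = -157*(-1/36) = 157/36 ≈ 4.3611)
-39615 - s(X, 197) = -39615 - 1*197 = -39615 - 197 = -39812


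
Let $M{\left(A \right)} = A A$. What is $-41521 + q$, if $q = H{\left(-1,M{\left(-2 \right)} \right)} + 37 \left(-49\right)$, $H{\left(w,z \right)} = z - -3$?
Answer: $-43327$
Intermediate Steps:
$M{\left(A \right)} = A^{2}$
$H{\left(w,z \right)} = 3 + z$ ($H{\left(w,z \right)} = z + 3 = 3 + z$)
$q = -1806$ ($q = \left(3 + \left(-2\right)^{2}\right) + 37 \left(-49\right) = \left(3 + 4\right) - 1813 = 7 - 1813 = -1806$)
$-41521 + q = -41521 - 1806 = -43327$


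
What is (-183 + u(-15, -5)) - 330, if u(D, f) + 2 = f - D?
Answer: -505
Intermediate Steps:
u(D, f) = -2 + f - D (u(D, f) = -2 + (f - D) = -2 + f - D)
(-183 + u(-15, -5)) - 330 = (-183 + (-2 - 5 - 1*(-15))) - 330 = (-183 + (-2 - 5 + 15)) - 330 = (-183 + 8) - 330 = -175 - 330 = -505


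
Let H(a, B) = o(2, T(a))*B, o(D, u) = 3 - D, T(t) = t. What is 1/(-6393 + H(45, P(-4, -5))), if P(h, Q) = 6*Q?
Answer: -1/6423 ≈ -0.00015569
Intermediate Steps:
H(a, B) = B (H(a, B) = (3 - 1*2)*B = (3 - 2)*B = 1*B = B)
1/(-6393 + H(45, P(-4, -5))) = 1/(-6393 + 6*(-5)) = 1/(-6393 - 30) = 1/(-6423) = -1/6423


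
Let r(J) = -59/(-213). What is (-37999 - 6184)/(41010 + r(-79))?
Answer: -9410979/8735189 ≈ -1.0774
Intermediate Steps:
r(J) = 59/213 (r(J) = -59*(-1/213) = 59/213)
(-37999 - 6184)/(41010 + r(-79)) = (-37999 - 6184)/(41010 + 59/213) = -44183/8735189/213 = -44183*213/8735189 = -9410979/8735189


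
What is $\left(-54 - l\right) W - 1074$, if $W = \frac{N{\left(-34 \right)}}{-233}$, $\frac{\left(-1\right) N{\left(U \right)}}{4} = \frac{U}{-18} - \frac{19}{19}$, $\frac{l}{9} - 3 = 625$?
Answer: $- \frac{270530}{233} \approx -1161.1$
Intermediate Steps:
$l = 5652$ ($l = 27 + 9 \cdot 625 = 27 + 5625 = 5652$)
$N{\left(U \right)} = 4 + \frac{2 U}{9}$ ($N{\left(U \right)} = - 4 \left(\frac{U}{-18} - \frac{19}{19}\right) = - 4 \left(U \left(- \frac{1}{18}\right) - 1\right) = - 4 \left(- \frac{U}{18} - 1\right) = - 4 \left(-1 - \frac{U}{18}\right) = 4 + \frac{2 U}{9}$)
$W = \frac{32}{2097}$ ($W = \frac{4 + \frac{2}{9} \left(-34\right)}{-233} = \left(4 - \frac{68}{9}\right) \left(- \frac{1}{233}\right) = \left(- \frac{32}{9}\right) \left(- \frac{1}{233}\right) = \frac{32}{2097} \approx 0.01526$)
$\left(-54 - l\right) W - 1074 = \left(-54 - 5652\right) \frac{32}{2097} - 1074 = \left(-5706\right) \frac{32}{2097} - 1074 = - \frac{20288}{233} - 1074 = - \frac{270530}{233}$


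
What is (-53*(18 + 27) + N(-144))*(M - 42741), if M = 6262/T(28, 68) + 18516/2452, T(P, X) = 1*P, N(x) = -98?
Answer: 905845956899/8582 ≈ 1.0555e+8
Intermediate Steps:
T(P, X) = P
M = 1984109/8582 (M = 6262/28 + 18516/2452 = 6262*(1/28) + 18516*(1/2452) = 3131/14 + 4629/613 = 1984109/8582 ≈ 231.19)
(-53*(18 + 27) + N(-144))*(M - 42741) = (-53*(18 + 27) - 98)*(1984109/8582 - 42741) = (-53*45 - 98)*(-364819153/8582) = (-2385 - 98)*(-364819153/8582) = -2483*(-364819153/8582) = 905845956899/8582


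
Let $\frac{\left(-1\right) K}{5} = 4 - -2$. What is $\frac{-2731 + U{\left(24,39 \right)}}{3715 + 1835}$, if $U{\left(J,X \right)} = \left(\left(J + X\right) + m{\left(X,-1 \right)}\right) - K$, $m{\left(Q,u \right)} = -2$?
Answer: $- \frac{88}{185} \approx -0.47568$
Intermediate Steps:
$K = -30$ ($K = - 5 \left(4 - -2\right) = - 5 \left(4 + 2\right) = \left(-5\right) 6 = -30$)
$U{\left(J,X \right)} = 28 + J + X$ ($U{\left(J,X \right)} = \left(\left(J + X\right) - 2\right) - -30 = \left(-2 + J + X\right) + 30 = 28 + J + X$)
$\frac{-2731 + U{\left(24,39 \right)}}{3715 + 1835} = \frac{-2731 + \left(28 + 24 + 39\right)}{3715 + 1835} = \frac{-2731 + 91}{5550} = \left(-2640\right) \frac{1}{5550} = - \frac{88}{185}$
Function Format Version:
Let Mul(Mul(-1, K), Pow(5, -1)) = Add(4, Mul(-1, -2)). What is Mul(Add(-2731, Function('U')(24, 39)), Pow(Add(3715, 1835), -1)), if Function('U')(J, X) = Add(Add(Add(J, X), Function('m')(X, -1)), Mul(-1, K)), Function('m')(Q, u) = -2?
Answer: Rational(-88, 185) ≈ -0.47568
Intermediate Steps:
K = -30 (K = Mul(-5, Add(4, Mul(-1, -2))) = Mul(-5, Add(4, 2)) = Mul(-5, 6) = -30)
Function('U')(J, X) = Add(28, J, X) (Function('U')(J, X) = Add(Add(Add(J, X), -2), Mul(-1, -30)) = Add(Add(-2, J, X), 30) = Add(28, J, X))
Mul(Add(-2731, Function('U')(24, 39)), Pow(Add(3715, 1835), -1)) = Mul(Add(-2731, Add(28, 24, 39)), Pow(Add(3715, 1835), -1)) = Mul(Add(-2731, 91), Pow(5550, -1)) = Mul(-2640, Rational(1, 5550)) = Rational(-88, 185)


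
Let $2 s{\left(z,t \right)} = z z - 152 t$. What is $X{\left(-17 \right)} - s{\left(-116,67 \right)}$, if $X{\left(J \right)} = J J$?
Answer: $-1347$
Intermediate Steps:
$X{\left(J \right)} = J^{2}$
$s{\left(z,t \right)} = \frac{z^{2}}{2} - 76 t$ ($s{\left(z,t \right)} = \frac{z z - 152 t}{2} = \frac{z^{2} - 152 t}{2} = \frac{z^{2}}{2} - 76 t$)
$X{\left(-17 \right)} - s{\left(-116,67 \right)} = \left(-17\right)^{2} - \left(\frac{\left(-116\right)^{2}}{2} - 5092\right) = 289 - \left(\frac{1}{2} \cdot 13456 - 5092\right) = 289 - \left(6728 - 5092\right) = 289 - 1636 = -1347$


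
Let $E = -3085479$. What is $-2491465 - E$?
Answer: $594014$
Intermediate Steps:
$-2491465 - E = -2491465 - -3085479 = -2491465 + 3085479 = 594014$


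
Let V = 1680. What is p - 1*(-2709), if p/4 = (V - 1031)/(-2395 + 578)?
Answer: 4919657/1817 ≈ 2707.6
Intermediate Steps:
p = -2596/1817 (p = 4*((1680 - 1031)/(-2395 + 578)) = 4*(649/(-1817)) = 4*(649*(-1/1817)) = 4*(-649/1817) = -2596/1817 ≈ -1.4287)
p - 1*(-2709) = -2596/1817 - 1*(-2709) = -2596/1817 + 2709 = 4919657/1817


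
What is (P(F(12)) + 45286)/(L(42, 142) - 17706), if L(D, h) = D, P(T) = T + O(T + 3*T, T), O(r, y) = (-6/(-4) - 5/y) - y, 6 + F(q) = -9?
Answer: -271727/105984 ≈ -2.5639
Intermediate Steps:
F(q) = -15 (F(q) = -6 - 9 = -15)
O(r, y) = 3/2 - y - 5/y (O(r, y) = (-6*(-1/4) - 5/y) - y = (3/2 - 5/y) - y = 3/2 - y - 5/y)
P(T) = 3/2 - 5/T (P(T) = T + (3/2 - T - 5/T) = 3/2 - 5/T)
(P(F(12)) + 45286)/(L(42, 142) - 17706) = ((3/2 - 5/(-15)) + 45286)/(42 - 17706) = ((3/2 - 5*(-1/15)) + 45286)/(-17664) = ((3/2 + 1/3) + 45286)*(-1/17664) = (11/6 + 45286)*(-1/17664) = (271727/6)*(-1/17664) = -271727/105984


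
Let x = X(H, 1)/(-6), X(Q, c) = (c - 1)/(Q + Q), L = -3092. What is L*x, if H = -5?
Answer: 0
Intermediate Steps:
X(Q, c) = (-1 + c)/(2*Q) (X(Q, c) = (-1 + c)/((2*Q)) = (-1 + c)*(1/(2*Q)) = (-1 + c)/(2*Q))
x = 0 (x = ((1/2)*(-1 + 1)/(-5))/(-6) = ((1/2)*(-1/5)*0)*(-1/6) = 0*(-1/6) = 0)
L*x = -3092*0 = 0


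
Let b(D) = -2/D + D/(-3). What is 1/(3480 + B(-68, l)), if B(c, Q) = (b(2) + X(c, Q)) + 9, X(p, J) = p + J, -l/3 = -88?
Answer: 3/11050 ≈ 0.00027149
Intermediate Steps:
l = 264 (l = -3*(-88) = 264)
X(p, J) = J + p
b(D) = -2/D - D/3 (b(D) = -2/D + D*(-⅓) = -2/D - D/3)
B(c, Q) = 22/3 + Q + c (B(c, Q) = ((-2/2 - ⅓*2) + (Q + c)) + 9 = ((-2*½ - ⅔) + (Q + c)) + 9 = ((-1 - ⅔) + (Q + c)) + 9 = (-5/3 + (Q + c)) + 9 = (-5/3 + Q + c) + 9 = 22/3 + Q + c)
1/(3480 + B(-68, l)) = 1/(3480 + (22/3 + 264 - 68)) = 1/(3480 + 610/3) = 1/(11050/3) = 3/11050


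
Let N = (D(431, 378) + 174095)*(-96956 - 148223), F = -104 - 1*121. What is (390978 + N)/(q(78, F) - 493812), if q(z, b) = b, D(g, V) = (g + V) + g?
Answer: 14329356329/164679 ≈ 87014.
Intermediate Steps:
F = -225 (F = -104 - 121 = -225)
D(g, V) = V + 2*g (D(g, V) = (V + g) + g = V + 2*g)
N = -42988459965 (N = ((378 + 2*431) + 174095)*(-96956 - 148223) = ((378 + 862) + 174095)*(-245179) = (1240 + 174095)*(-245179) = 175335*(-245179) = -42988459965)
(390978 + N)/(q(78, F) - 493812) = (390978 - 42988459965)/(-225 - 493812) = -42988068987/(-494037) = -42988068987*(-1/494037) = 14329356329/164679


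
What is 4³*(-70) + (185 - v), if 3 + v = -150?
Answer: -4142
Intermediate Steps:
v = -153 (v = -3 - 150 = -153)
4³*(-70) + (185 - v) = 4³*(-70) + (185 - 1*(-153)) = 64*(-70) + (185 + 153) = -4480 + 338 = -4142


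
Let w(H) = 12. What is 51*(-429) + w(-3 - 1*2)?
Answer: -21867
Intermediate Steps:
51*(-429) + w(-3 - 1*2) = 51*(-429) + 12 = -21879 + 12 = -21867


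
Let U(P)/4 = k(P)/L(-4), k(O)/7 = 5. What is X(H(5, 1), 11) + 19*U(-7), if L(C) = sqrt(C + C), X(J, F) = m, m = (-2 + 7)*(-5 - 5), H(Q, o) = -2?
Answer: -50 - 665*I*sqrt(2) ≈ -50.0 - 940.45*I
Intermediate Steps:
k(O) = 35 (k(O) = 7*5 = 35)
m = -50 (m = 5*(-10) = -50)
X(J, F) = -50
L(C) = sqrt(2)*sqrt(C) (L(C) = sqrt(2*C) = sqrt(2)*sqrt(C))
U(P) = -35*I*sqrt(2) (U(P) = 4*(35/((sqrt(2)*sqrt(-4)))) = 4*(35/((sqrt(2)*(2*I)))) = 4*(35/((2*I*sqrt(2)))) = 4*(35*(-I*sqrt(2)/4)) = 4*(-35*I*sqrt(2)/4) = -35*I*sqrt(2))
X(H(5, 1), 11) + 19*U(-7) = -50 + 19*(-35*I*sqrt(2)) = -50 - 665*I*sqrt(2)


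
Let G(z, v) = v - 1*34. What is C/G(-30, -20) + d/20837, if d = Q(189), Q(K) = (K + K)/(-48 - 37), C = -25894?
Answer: 22931004109/47820915 ≈ 479.52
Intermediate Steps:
G(z, v) = -34 + v (G(z, v) = v - 34 = -34 + v)
Q(K) = -2*K/85 (Q(K) = (2*K)/(-85) = (2*K)*(-1/85) = -2*K/85)
d = -378/85 (d = -2/85*189 = -378/85 ≈ -4.4471)
C/G(-30, -20) + d/20837 = -25894/(-34 - 20) - 378/85/20837 = -25894/(-54) - 378/85*1/20837 = -25894*(-1/54) - 378/1771145 = 12947/27 - 378/1771145 = 22931004109/47820915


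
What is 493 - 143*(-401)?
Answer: 57836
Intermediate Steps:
493 - 143*(-401) = 493 + 57343 = 57836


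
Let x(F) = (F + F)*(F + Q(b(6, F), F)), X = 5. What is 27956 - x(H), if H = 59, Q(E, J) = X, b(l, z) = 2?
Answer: 20404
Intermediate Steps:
Q(E, J) = 5
x(F) = 2*F*(5 + F) (x(F) = (F + F)*(F + 5) = (2*F)*(5 + F) = 2*F*(5 + F))
27956 - x(H) = 27956 - 2*59*(5 + 59) = 27956 - 2*59*64 = 27956 - 1*7552 = 27956 - 7552 = 20404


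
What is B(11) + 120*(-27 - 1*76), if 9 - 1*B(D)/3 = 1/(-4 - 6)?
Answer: -123327/10 ≈ -12333.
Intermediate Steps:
B(D) = 273/10 (B(D) = 27 - 3/(-4 - 6) = 27 - 3/(-10) = 27 - 3*(-1/10) = 27 + 3/10 = 273/10)
B(11) + 120*(-27 - 1*76) = 273/10 + 120*(-27 - 1*76) = 273/10 + 120*(-27 - 76) = 273/10 + 120*(-103) = 273/10 - 12360 = -123327/10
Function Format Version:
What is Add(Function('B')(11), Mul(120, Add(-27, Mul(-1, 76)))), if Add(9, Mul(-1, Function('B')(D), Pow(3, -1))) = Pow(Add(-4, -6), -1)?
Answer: Rational(-123327, 10) ≈ -12333.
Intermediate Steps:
Function('B')(D) = Rational(273, 10) (Function('B')(D) = Add(27, Mul(-3, Pow(Add(-4, -6), -1))) = Add(27, Mul(-3, Pow(-10, -1))) = Add(27, Mul(-3, Rational(-1, 10))) = Add(27, Rational(3, 10)) = Rational(273, 10))
Add(Function('B')(11), Mul(120, Add(-27, Mul(-1, 76)))) = Add(Rational(273, 10), Mul(120, Add(-27, Mul(-1, 76)))) = Add(Rational(273, 10), Mul(120, Add(-27, -76))) = Add(Rational(273, 10), Mul(120, -103)) = Add(Rational(273, 10), -12360) = Rational(-123327, 10)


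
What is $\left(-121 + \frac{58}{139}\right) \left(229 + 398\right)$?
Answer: $- \frac{10509147}{139} \approx -75605.0$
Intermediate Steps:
$\left(-121 + \frac{58}{139}\right) \left(229 + 398\right) = \left(-121 + 58 \cdot \frac{1}{139}\right) 627 = \left(-121 + \frac{58}{139}\right) 627 = \left(- \frac{16761}{139}\right) 627 = - \frac{10509147}{139}$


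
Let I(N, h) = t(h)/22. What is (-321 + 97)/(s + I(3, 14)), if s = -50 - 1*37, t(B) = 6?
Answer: 1232/477 ≈ 2.5828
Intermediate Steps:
I(N, h) = 3/11 (I(N, h) = 6/22 = 6*(1/22) = 3/11)
s = -87 (s = -50 - 37 = -87)
(-321 + 97)/(s + I(3, 14)) = (-321 + 97)/(-87 + 3/11) = -224/(-954/11) = -224*(-11/954) = 1232/477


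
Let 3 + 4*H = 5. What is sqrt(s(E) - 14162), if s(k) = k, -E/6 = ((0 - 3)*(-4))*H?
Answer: I*sqrt(14198) ≈ 119.16*I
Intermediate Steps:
H = 1/2 (H = -3/4 + (1/4)*5 = -3/4 + 5/4 = 1/2 ≈ 0.50000)
E = -36 (E = -6*(0 - 3)*(-4)/2 = -6*(-3*(-4))/2 = -72/2 = -6*6 = -36)
sqrt(s(E) - 14162) = sqrt(-36 - 14162) = sqrt(-14198) = I*sqrt(14198)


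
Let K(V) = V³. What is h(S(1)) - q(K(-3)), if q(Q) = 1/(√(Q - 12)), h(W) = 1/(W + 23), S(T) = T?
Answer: 1/24 + I*√39/39 ≈ 0.041667 + 0.16013*I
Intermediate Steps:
h(W) = 1/(23 + W)
q(Q) = (-12 + Q)^(-½) (q(Q) = 1/(√(-12 + Q)) = (-12 + Q)^(-½))
h(S(1)) - q(K(-3)) = 1/(23 + 1) - 1/√(-12 + (-3)³) = 1/24 - 1/√(-12 - 27) = 1/24 - 1/√(-39) = 1/24 - (-1)*I*√39/39 = 1/24 + I*√39/39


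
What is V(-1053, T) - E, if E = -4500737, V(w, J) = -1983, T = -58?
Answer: 4498754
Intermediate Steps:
V(-1053, T) - E = -1983 - 1*(-4500737) = -1983 + 4500737 = 4498754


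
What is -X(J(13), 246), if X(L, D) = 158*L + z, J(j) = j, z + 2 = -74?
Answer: -1978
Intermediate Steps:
z = -76 (z = -2 - 74 = -76)
X(L, D) = -76 + 158*L (X(L, D) = 158*L - 76 = -76 + 158*L)
-X(J(13), 246) = -(-76 + 158*13) = -(-76 + 2054) = -1*1978 = -1978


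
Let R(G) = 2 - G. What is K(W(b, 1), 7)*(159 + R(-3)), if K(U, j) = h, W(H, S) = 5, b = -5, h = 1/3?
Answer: 164/3 ≈ 54.667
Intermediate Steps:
h = 1/3 ≈ 0.33333
K(U, j) = 1/3
K(W(b, 1), 7)*(159 + R(-3)) = (159 + (2 - 1*(-3)))/3 = (159 + (2 + 3))/3 = (159 + 5)/3 = (1/3)*164 = 164/3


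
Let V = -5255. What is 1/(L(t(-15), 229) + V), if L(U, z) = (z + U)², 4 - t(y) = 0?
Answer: 1/49034 ≈ 2.0394e-5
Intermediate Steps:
t(y) = 4 (t(y) = 4 - 1*0 = 4 + 0 = 4)
L(U, z) = (U + z)²
1/(L(t(-15), 229) + V) = 1/((4 + 229)² - 5255) = 1/(233² - 5255) = 1/(54289 - 5255) = 1/49034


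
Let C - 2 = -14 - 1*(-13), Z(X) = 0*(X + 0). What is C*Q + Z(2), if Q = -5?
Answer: -5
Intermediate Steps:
Z(X) = 0 (Z(X) = 0*X = 0)
C = 1 (C = 2 + (-14 - 1*(-13)) = 2 + (-14 + 13) = 2 - 1 = 1)
C*Q + Z(2) = 1*(-5) + 0 = -5 + 0 = -5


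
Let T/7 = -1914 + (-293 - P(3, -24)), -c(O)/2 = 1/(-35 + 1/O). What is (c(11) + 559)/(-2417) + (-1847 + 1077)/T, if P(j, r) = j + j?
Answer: -186494167/1026973632 ≈ -0.18160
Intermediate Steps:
P(j, r) = 2*j
c(O) = -2/(-35 + 1/O)
T = -15491 (T = 7*(-1914 + (-293 - 2*3)) = 7*(-1914 + (-293 - 1*6)) = 7*(-1914 + (-293 - 6)) = 7*(-1914 - 299) = 7*(-2213) = -15491)
(c(11) + 559)/(-2417) + (-1847 + 1077)/T = (2*11/(-1 + 35*11) + 559)/(-2417) + (-1847 + 1077)/(-15491) = (2*11/(-1 + 385) + 559)*(-1/2417) - 770*(-1/15491) = (2*11/384 + 559)*(-1/2417) + 110/2213 = (2*11*(1/384) + 559)*(-1/2417) + 110/2213 = (11/192 + 559)*(-1/2417) + 110/2213 = (107339/192)*(-1/2417) + 110/2213 = -107339/464064 + 110/2213 = -186494167/1026973632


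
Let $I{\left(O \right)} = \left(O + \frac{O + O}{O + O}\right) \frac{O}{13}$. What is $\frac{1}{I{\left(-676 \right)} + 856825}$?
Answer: $\frac{1}{891925} \approx 1.1212 \cdot 10^{-6}$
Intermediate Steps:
$I{\left(O \right)} = \frac{O \left(1 + O\right)}{13}$ ($I{\left(O \right)} = \left(O + \frac{2 O}{2 O}\right) O \frac{1}{13} = \left(O + 2 O \frac{1}{2 O}\right) \frac{O}{13} = \left(O + 1\right) \frac{O}{13} = \left(1 + O\right) \frac{O}{13} = \frac{O \left(1 + O\right)}{13}$)
$\frac{1}{I{\left(-676 \right)} + 856825} = \frac{1}{\frac{1}{13} \left(-676\right) \left(1 - 676\right) + 856825} = \frac{1}{\frac{1}{13} \left(-676\right) \left(-675\right) + 856825} = \frac{1}{35100 + 856825} = \frac{1}{891925}$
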